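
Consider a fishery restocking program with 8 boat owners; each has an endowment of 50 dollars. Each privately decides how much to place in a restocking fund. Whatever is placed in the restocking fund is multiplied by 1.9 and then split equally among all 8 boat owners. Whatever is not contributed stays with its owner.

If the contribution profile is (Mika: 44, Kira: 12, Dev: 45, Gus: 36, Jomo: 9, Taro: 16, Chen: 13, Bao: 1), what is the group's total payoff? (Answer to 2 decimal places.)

Total contributed: 44 + 12 + 45 + 36 + 9 + 16 + 13 + 1 = 176; total kept: 8 × 50 − 176 = 224.
The restocking fund pays out 1.9 × 176 = 334.40 in aggregate.
Group total = 224 + 334.40 = 558.40.

558.40 dollars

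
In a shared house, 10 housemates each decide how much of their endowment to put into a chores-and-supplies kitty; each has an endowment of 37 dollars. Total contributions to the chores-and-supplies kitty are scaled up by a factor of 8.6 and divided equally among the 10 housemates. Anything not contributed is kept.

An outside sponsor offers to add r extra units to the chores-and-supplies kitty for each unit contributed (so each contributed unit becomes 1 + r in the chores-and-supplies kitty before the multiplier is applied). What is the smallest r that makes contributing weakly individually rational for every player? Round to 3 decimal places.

0.163

With matching at rate r, one contributed unit becomes (1 + r) in the chores-and-supplies kitty and returns 8.6 × (1 + r) / 10 to the contributor.
Setting this equal to 1: 1 + r = 10/8.6 = 1.1628.
So the minimum matching rate is r = 1.1628 − 1 = 0.163.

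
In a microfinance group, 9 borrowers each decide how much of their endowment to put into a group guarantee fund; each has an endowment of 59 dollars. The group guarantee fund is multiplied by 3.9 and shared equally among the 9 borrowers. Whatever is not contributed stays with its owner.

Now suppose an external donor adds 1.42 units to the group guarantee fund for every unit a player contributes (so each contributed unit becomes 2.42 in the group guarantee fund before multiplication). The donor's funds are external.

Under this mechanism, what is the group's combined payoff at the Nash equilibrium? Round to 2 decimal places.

5011.58 dollars

The effective private return per unit is now 3.9 × 2.42 / 9 = 1.0487 > 1, so every player's dominant strategy flips to full contribution.
So the Nash equilibrium is full contribution by all 9; the group earns 3.9 × 2.42 × 531 = 5011.58.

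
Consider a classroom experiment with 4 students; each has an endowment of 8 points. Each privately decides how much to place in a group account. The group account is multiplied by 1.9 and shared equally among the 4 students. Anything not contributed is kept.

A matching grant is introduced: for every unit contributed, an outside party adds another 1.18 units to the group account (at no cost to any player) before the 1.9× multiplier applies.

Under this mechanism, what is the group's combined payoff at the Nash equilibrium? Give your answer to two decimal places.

The effective private return per unit is now 1.9 × 2.18 / 4 = 1.0355 > 1, so every player's dominant strategy flips to full contribution.
So the Nash equilibrium is full contribution by all 4; the group earns 1.9 × 2.18 × 32 = 132.54.

132.54 points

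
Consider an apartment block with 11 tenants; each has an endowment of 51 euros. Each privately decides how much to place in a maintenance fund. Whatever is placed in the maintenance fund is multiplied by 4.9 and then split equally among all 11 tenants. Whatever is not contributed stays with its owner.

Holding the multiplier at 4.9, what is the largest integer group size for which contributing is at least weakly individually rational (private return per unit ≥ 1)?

4

Private return per unit is 4.9/(group size), which is ≥ 1 whenever the group size is ≤ 4.9.
The largest such integer is 4.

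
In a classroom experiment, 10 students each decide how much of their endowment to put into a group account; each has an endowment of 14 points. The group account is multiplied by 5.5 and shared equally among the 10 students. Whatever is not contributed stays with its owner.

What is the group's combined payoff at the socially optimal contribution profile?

770.00 points

Each contributed unit returns 5.500 to the group as a whole (0.5500 to each of 10 players), which exceeds 1, so the social optimum is full contribution: group total = 5.500 × 140 = 770.00.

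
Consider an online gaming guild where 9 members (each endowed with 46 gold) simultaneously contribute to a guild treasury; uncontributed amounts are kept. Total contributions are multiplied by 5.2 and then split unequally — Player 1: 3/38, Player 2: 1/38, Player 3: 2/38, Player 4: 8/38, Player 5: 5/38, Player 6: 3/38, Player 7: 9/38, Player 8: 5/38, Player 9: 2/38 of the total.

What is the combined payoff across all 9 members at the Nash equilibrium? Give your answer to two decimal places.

800.40 gold

A player with share s gets back 5.2·s per unit contributed, so full contribution is dominant for anyone with s > 1/5.2 = 0.1923 and zero contribution is dominant for anyone below.
The shares above 0.1923 belong to Player 4 and Player 7, contributing 46 each; the remaining 7 contribute 0. Total contributed: 92.
The guild treasury pays out 5.2 × 92 = 478.40 in total (split across the unequal shares, but the aggregate is all that matters for the group sum).
The 7 free-riders keep 46 each, adding 322. Group total = 322 + 478.40 = 800.40.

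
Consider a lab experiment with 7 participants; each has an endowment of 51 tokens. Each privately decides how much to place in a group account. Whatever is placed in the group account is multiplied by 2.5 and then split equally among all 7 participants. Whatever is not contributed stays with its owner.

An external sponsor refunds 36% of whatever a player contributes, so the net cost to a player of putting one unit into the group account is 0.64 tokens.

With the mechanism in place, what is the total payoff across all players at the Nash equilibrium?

357.00 tokens

With the mechanism, a contributed unit returns (2.5/7) / 0.64 = 0.5580 per unit of net cost — still below 1 — so contributing 0 remains dominant for every player.
At the Nash equilibrium no one contributes; group total payoff = 7 × 51 = 357.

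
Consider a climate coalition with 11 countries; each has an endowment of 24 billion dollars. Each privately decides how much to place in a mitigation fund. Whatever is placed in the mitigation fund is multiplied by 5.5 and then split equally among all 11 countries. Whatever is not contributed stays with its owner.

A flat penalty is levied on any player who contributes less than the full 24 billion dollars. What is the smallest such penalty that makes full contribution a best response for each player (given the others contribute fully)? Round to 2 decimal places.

Given the others contribute fully, the best deviation is to contribute 0 (any partial contribution still incurs the fine and gives up units whose private return 0.5000 is below 1).
Deviating from 24 to 0 saves 24 billion dollars but forfeits the deviator's share of the drop in the mitigation fund: 5.5/11 × 24 = 12.00.
So the deviation gain is 24 − 12.00 = 12.00, and the fine must be at least 12.00 billion dollars to wipe it out.

12.00 billion dollars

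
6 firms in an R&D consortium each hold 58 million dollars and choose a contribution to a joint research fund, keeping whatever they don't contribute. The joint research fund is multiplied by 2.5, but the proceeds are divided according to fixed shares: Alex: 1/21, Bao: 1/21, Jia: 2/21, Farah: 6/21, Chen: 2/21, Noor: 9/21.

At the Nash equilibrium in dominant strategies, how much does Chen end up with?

A player with share s gets back 2.5·s per unit contributed, so full contribution is dominant for anyone with s > 1/2.5 = 0.4000 and zero contribution is dominant for anyone below.
Noor alone (share 9/21) is above the threshold, contributing 58; the remaining 5 contribute 0. Total contributed: 58.
Chen keeps 58 and receives 2.5 × 58 × 2/21 = 13.81 from the joint research fund, for a payoff of 71.81.

71.81 million dollars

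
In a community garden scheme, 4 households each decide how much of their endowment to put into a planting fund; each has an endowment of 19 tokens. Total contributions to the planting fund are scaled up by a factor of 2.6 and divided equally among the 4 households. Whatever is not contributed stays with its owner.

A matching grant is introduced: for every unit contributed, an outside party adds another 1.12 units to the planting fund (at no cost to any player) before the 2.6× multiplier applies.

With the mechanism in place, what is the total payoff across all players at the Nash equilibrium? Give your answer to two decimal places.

418.91 tokens

Under the mechanism each unit contributed yields 2.6 × 2.12 / 4 = 1.3780 back to its contributor per unit of net cost, which exceeds 1, making full contribution the dominant choice for everyone.
So the Nash equilibrium is full contribution by all 4; the group earns 2.6 × 2.12 × 76 = 418.91.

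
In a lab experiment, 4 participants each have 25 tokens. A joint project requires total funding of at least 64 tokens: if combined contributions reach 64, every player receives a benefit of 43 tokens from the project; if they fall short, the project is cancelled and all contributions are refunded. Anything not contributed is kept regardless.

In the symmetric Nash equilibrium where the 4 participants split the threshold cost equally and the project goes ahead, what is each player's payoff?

Equal share of the threshold: 64/4 = 16.
At this profile no one gains by cutting their contribution: any cut drops the total below 64, the project is cancelled, contributions are refunded, and the deviator ends with 25, which is less than 25 − 16 + 43 = 52. Contributing more than 16 just wastes the excess. So contributing exactly 16 is a best response.
Each player's payoff: 25 − 16 + 43 = 52.

52 tokens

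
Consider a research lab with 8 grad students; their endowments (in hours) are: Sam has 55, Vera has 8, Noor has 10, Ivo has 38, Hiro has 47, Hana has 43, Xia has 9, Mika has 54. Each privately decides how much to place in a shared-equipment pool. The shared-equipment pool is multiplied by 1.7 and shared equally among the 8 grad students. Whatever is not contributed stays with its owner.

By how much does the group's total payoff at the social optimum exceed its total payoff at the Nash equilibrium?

184.80 hours

The private return per contributed unit is 1.7/8 = 0.2125 < 1 for every player regardless of endowment, so the Nash equilibrium is zero contribution and the group total is Σ E_j = 55 + 8 + 10 + 38 + 47 + 43 + 9 + 54 = 264.
Each contributed unit returns 1.700 to the group, so the social optimum is full contribution by everyone: group total = 1.700 × 264 = 448.80.
Efficiency loss = (1.700 − 1) × 264 = 184.80.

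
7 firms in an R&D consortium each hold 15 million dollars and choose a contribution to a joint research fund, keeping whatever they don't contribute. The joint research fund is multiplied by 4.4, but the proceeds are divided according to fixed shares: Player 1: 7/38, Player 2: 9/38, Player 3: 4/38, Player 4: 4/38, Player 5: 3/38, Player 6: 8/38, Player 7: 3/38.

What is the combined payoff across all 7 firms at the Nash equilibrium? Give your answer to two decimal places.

156.00 million dollars

A player with share s gets back 4.4·s per unit contributed, so full contribution is dominant for anyone with s > 1/4.4 = 0.2273 and zero contribution is dominant for anyone below.
The only share above 0.2273 is Player 2's 9/38, contributing 15; the remaining 6 contribute 0. Total contributed: 15.
The joint research fund pays out 4.4 × 15 = 66.00 in total (split across the unequal shares, but the aggregate is all that matters for the group sum).
The 6 free-riders keep 15 each, adding 90. Group total = 90 + 66.00 = 156.00.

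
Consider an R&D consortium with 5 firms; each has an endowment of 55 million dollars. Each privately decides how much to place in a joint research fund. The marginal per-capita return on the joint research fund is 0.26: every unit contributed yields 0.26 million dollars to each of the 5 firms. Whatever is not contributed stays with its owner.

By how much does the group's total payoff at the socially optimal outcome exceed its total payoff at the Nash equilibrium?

82.50 million dollars

The private return per contributed unit is 0.26 < 1, so contributing 0 is dominant for every player. At the Nash equilibrium everyone keeps their 55, and the group total is 5 × 55 = 275.
Each contributed unit returns 1.300 to the group as a whole (0.26 to each of 5 players), which exceeds 1, so the social optimum is full contribution: group total = 1.300 × 275 = 357.50.
Efficiency loss = 357.50 − 275 = 82.50.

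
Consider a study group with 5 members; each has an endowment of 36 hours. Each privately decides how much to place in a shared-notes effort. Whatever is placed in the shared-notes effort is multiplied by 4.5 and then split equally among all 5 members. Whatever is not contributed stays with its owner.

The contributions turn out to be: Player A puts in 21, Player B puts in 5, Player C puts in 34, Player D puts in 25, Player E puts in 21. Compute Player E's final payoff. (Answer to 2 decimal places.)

Total contributed: 21 + 5 + 34 + 25 + 21 = 106.
Each receives 4.5 × 106 / 5 = 95.40 from the shared-notes effort.
Player E keeps 36 − 21 = 15, so Player E's payoff is 15 + 95.40 = 110.40.

110.40 hours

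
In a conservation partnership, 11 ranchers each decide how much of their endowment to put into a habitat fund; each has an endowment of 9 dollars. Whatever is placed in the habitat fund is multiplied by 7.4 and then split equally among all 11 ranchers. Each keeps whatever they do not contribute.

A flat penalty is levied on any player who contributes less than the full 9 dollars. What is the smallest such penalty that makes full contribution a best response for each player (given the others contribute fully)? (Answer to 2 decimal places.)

2.95 dollars

Given the others contribute fully, the best deviation is to contribute 0 (any partial contribution still incurs the fine and gives up units whose private return 0.6727 is below 1).
Deviating from 9 to 0 saves 9 dollars but forfeits the deviator's share of the drop in the habitat fund: 7.4/11 × 9 = 6.05.
So the deviation gain is 9 − 6.05 = 2.95, and the fine must be at least 2.95 dollars to wipe it out.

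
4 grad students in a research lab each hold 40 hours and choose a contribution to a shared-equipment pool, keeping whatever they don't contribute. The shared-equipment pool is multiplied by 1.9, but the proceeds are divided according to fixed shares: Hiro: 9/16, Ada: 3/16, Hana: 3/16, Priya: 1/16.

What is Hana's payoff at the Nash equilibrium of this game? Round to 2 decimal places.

For player j, contributing a unit is worthwhile iff 1.9 × (j's share) ≥ 1, i.e. iff j's share is at least 0.5263.
Hiro alone (share 9/16) is above the threshold, contributing 40; the remaining 3 contribute 0. Total contributed: 40.
Hana keeps 40 and receives 1.9 × 40 × 3/16 = 14.25 from the shared-equipment pool, for a payoff of 54.25.

54.25 hours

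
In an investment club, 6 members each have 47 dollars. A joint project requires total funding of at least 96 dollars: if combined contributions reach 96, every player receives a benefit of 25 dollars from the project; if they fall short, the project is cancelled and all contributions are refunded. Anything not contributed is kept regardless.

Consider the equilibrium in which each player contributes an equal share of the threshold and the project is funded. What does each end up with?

56 dollars

Equal share of the threshold: 96/6 = 16.
At this profile no one gains by cutting their contribution: any cut drops the total below 96, the project is cancelled, contributions are refunded, and the deviator ends with 47, which is less than 47 − 16 + 25 = 56. Contributing more than 16 just wastes the excess. So contributing exactly 16 is a best response.
Each player's payoff: 47 − 16 + 25 = 56.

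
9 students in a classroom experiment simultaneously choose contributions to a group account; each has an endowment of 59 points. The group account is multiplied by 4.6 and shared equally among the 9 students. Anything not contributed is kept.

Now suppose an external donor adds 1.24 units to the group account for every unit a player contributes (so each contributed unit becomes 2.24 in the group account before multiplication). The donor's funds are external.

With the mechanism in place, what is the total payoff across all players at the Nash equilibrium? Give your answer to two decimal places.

5471.42 points

With the mechanism, a contributed unit returns 4.6 × 2.24 / 9 = 1.1449 per unit of net cost to the contributor — now above 1 — so contributing fully is weakly dominant for every player.
So the Nash equilibrium is full contribution by all 9; the group earns 4.6 × 2.24 × 531 = 5471.42.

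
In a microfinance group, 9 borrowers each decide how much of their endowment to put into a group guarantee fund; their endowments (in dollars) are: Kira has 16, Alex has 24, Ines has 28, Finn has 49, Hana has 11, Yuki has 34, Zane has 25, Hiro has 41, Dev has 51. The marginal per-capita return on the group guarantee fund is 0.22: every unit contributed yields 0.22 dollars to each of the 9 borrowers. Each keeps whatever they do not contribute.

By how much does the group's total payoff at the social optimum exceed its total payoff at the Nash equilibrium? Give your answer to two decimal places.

The private return per contributed unit is 0.22 < 1 for everyone, so the Nash equilibrium is zero contribution and the group total is Σ E_j = 16 + 24 + 28 + 49 + 11 + 34 + 25 + 41 + 51 = 279.
Each contributed unit returns 1.980 to the group, so the social optimum is full contribution by everyone: group total = 1.980 × 279 = 552.42.
Efficiency loss = (1.980 − 1) × 279 = 273.42.

273.42 dollars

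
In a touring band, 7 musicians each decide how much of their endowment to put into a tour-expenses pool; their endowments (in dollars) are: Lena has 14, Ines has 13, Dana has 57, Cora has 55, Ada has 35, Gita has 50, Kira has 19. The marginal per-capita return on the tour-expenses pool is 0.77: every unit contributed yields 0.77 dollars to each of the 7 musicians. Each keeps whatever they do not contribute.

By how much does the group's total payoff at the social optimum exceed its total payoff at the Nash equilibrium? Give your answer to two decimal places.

1066.77 dollars

The private return per contributed unit is 0.77 < 1 for everyone, so the Nash equilibrium is zero contribution and the group total is Σ E_j = 14 + 13 + 57 + 55 + 35 + 50 + 19 = 243.
Each contributed unit returns 5.390 to the group, so the social optimum is full contribution by everyone: group total = 5.390 × 243 = 1309.77.
Efficiency loss = (5.390 − 1) × 243 = 1066.77.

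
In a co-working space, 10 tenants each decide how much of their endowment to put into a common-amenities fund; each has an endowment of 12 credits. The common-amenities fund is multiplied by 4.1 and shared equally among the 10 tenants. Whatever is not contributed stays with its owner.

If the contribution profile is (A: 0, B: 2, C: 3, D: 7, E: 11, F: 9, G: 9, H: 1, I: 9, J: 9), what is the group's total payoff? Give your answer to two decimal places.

306.00 credits

Total contributed: 0 + 2 + 3 + 7 + 11 + 9 + 9 + 1 + 9 + 9 = 60; total kept: 10 × 12 − 60 = 60.
The common-amenities fund pays out 4.1 × 60 = 246.00 in aggregate.
Group total = 60 + 246.00 = 306.00.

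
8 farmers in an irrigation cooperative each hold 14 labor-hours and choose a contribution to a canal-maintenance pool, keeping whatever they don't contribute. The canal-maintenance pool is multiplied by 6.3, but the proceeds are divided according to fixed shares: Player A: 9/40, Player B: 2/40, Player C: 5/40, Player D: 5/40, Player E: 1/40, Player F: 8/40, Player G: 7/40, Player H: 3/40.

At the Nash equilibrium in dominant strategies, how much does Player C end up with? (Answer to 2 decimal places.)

A player with share s gets back 6.3·s per unit contributed, so full contribution is dominant for anyone with s > 1/6.3 = 0.1587 and zero contribution is dominant for anyone below.
Player A, Player F and Player G clear that bar, contributing 14 each; the remaining 5 contribute 0. Total contributed: 42.
Player C keeps 14 and receives 6.3 × 42 × 5/40 = 33.08 from the canal-maintenance pool, for a payoff of 47.08.

47.08 labor-hours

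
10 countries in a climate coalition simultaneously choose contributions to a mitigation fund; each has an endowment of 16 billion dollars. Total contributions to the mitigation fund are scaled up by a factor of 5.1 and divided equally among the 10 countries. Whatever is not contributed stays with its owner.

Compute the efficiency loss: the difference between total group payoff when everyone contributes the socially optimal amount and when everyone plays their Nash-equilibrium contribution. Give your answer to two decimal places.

656.00 billion dollars

Each contributed unit returns 5.1/10 = 0.5100 to its contributor — below 1 — so contributing 0 is dominant for every player. At the Nash equilibrium everyone keeps their 16, and the group total is 10 × 16 = 160.
Each contributed unit returns 5.100 to the group as a whole (0.5100 to each of 10 players), which exceeds 1, so the social optimum is full contribution: group total = 5.100 × 160 = 816.00.
Efficiency loss = 816.00 − 160 = 656.00.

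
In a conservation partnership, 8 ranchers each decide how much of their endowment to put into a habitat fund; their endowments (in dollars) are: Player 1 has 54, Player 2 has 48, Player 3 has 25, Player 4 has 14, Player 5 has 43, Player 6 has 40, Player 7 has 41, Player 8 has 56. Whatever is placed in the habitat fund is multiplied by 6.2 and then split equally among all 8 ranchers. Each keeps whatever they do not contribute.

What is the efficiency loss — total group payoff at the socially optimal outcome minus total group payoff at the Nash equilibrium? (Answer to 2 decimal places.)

The private return per contributed unit is 6.2/8 = 0.7750 < 1 for every player regardless of endowment, so the Nash equilibrium is zero contribution and the group total is Σ E_j = 54 + 48 + 25 + 14 + 43 + 40 + 41 + 56 = 321.
Each contributed unit returns 6.200 to the group, so the social optimum is full contribution by everyone: group total = 6.200 × 321 = 1990.20.
Efficiency loss = (6.200 − 1) × 321 = 1669.20.

1669.20 dollars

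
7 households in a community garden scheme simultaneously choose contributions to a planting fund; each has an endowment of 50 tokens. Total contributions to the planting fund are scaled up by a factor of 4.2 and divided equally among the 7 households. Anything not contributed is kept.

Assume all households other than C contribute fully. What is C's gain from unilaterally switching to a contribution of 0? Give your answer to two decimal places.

Switching from a contribution of 50 to 0 lets C keep an extra 50 tokens, but lowers the planting fund by 50, which costs C their own share of that drop: 4.2/7 × 50 = 30.00.
Net gain = 50 − 30.00 = 20.00. The private return per contributed unit (0.6000) is below 1, so free-riding is indeed the best response regardless of what the others do.

20.00 tokens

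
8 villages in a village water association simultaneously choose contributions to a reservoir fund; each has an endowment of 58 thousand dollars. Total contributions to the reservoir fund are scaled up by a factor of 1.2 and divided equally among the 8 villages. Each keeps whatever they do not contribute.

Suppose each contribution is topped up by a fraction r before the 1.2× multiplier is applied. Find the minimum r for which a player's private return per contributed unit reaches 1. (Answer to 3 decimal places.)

With matching at rate r, one contributed unit becomes (1 + r) in the reservoir fund and returns 1.2 × (1 + r) / 8 to the contributor.
Setting this equal to 1: 1 + r = 8/1.2 = 6.6667.
So the minimum matching rate is r = 6.6667 − 1 = 5.667.

5.667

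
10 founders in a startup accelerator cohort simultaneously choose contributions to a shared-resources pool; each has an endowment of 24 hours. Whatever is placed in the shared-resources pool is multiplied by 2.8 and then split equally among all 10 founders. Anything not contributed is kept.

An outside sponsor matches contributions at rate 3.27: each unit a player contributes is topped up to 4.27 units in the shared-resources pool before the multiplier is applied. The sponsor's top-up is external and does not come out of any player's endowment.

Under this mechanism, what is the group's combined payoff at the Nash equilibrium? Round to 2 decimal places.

With the mechanism, a contributed unit returns 2.8 × 4.27 / 10 = 1.1956 per unit of net cost to the contributor — now above 1 — so contributing fully is weakly dominant for every player.
At the Nash equilibrium everyone contributes 24. Group total payoff = 2.8 × 4.27 × 240 = 2869.44.

2869.44 hours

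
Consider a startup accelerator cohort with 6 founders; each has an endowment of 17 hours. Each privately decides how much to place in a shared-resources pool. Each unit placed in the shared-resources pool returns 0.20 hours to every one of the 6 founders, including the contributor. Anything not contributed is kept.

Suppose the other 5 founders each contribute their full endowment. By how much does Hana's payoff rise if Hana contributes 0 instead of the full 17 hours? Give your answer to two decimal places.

Switching from a contribution of 17 to 0 lets Hana keep an extra 17 hours, but lowers the shared-resources pool by 17, which costs Hana their own share of that drop: 0.20 × 17 = 3.40.
Net gain = 17 − 3.40 = 13.60. The private return per contributed unit (0.20) is below 1, so free-riding is indeed the best response regardless of what the others do.

13.60 hours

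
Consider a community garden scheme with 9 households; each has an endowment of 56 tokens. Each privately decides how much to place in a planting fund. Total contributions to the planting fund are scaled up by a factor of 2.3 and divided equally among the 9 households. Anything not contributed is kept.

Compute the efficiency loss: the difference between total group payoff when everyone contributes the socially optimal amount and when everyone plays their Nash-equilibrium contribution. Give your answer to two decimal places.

655.20 tokens

Each contributed unit returns 2.3/9 = 0.2556 to its contributor — below 1 — so contributing 0 is dominant for every player. At the Nash equilibrium everyone keeps their 56, and the group total is 9 × 56 = 504.
Each contributed unit returns 2.300 to the group as a whole (0.2556 to each of 9 players), which exceeds 1, so the social optimum is full contribution: group total = 2.300 × 504 = 1159.20.
Efficiency loss = 1159.20 − 504 = 655.20.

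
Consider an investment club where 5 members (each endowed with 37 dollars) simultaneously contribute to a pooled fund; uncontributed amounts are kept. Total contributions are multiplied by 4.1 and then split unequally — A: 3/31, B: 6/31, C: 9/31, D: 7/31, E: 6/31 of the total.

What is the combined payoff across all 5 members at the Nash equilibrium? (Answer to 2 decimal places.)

Player j's private return per contributed unit is 4.1 × (j's share). Contributing is weakly dominant for j when that share is at least 1/4.1 = 0.2439, and contributing 0 is dominant otherwise.
The only share above 0.2439 is C's 9/31, contributing 37; the remaining 4 contribute 0. Total contributed: 37.
The pooled fund pays out 4.1 × 37 = 151.70 in total (split across the unequal shares, but the aggregate is all that matters for the group sum).
The 4 free-riders keep 37 each, adding 148. Group total = 148 + 151.70 = 299.70.

299.70 dollars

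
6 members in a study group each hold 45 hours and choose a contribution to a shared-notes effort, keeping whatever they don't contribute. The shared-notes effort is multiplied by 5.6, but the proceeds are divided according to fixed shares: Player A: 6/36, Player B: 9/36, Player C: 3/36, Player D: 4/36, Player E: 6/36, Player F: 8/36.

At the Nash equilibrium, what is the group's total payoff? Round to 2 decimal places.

684.00 hours

A player with share s gets back 5.6·s per unit contributed, so full contribution is dominant for anyone with s > 1/5.6 = 0.1786 and zero contribution is dominant for anyone below.
The shares above 0.1786 belong to Player B and Player F, contributing 45 each; the remaining 4 contribute 0. Total contributed: 90.
The shared-notes effort pays out 5.6 × 90 = 504.00 in total (split across the unequal shares, but the aggregate is all that matters for the group sum).
The 4 free-riders keep 45 each, adding 180. Group total = 180 + 504.00 = 684.00.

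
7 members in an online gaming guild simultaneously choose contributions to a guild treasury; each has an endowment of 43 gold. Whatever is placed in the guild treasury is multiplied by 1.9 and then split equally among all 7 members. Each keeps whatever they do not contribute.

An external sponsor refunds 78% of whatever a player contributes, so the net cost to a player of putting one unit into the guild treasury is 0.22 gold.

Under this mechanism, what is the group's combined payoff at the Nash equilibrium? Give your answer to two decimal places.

The effective private return per unit is now (1.9/7) / 0.22 = 1.2338 > 1, so every player's dominant strategy flips to full contribution.
So the Nash equilibrium is full contribution by all 7; the group earns 7 × (43 × 0.78 + 1.9 × 43) = 806.68.

806.68 gold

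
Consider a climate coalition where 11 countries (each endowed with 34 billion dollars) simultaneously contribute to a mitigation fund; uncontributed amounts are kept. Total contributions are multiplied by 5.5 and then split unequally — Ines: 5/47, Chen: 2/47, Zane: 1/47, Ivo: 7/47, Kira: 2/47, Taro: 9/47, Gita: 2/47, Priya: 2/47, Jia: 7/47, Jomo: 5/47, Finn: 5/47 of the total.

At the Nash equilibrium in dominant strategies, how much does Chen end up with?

41.96 billion dollars

For player j, contributing a unit is worthwhile iff 5.5 × (j's share) ≥ 1, i.e. iff j's share is at least 0.1818.
The only share above 0.1818 is Taro's 9/47, contributing 34; the remaining 10 contribute 0. Total contributed: 34.
Chen keeps 34 and receives 5.5 × 34 × 2/47 = 7.96 from the mitigation fund, for a payoff of 41.96.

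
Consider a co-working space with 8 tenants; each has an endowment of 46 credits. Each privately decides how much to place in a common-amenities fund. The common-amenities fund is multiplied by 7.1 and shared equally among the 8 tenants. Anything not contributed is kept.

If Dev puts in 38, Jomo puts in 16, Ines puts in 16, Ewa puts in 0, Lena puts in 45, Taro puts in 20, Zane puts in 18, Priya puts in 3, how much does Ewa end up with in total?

184.45 credits

Total contributed: 38 + 16 + 16 + 0 + 45 + 20 + 18 + 3 = 156.
Each receives 7.1 × 156 / 8 = 138.45 from the common-amenities fund.
Ewa keeps 46 − 0 = 46, so Ewa's payoff is 46 + 138.45 = 184.45.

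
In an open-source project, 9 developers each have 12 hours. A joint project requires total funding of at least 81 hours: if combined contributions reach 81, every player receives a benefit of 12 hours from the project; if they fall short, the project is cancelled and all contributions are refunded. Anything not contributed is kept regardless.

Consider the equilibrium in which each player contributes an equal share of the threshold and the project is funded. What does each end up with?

Equal share of the threshold: 81/9 = 9.
At this profile no one gains by cutting their contribution: any cut drops the total below 81, the project is cancelled, contributions are refunded, and the deviator ends with 12, which is less than 12 − 9 + 12 = 15. Contributing more than 9 just wastes the excess. So contributing exactly 9 is a best response.
Each player's payoff: 12 − 9 + 12 = 15.

15 hours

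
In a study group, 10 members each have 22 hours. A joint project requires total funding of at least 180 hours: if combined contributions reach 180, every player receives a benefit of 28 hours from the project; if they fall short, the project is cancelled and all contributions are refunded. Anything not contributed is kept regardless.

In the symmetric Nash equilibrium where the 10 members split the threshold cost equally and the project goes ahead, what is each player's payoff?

32 hours

Equal share of the threshold: 180/10 = 18.
At this profile no one gains by cutting their contribution: any cut drops the total below 180, the project is cancelled, contributions are refunded, and the deviator ends with 22, which is less than 22 − 18 + 28 = 32. Contributing more than 18 just wastes the excess. So contributing exactly 18 is a best response.
Each player's payoff: 22 − 18 + 28 = 32.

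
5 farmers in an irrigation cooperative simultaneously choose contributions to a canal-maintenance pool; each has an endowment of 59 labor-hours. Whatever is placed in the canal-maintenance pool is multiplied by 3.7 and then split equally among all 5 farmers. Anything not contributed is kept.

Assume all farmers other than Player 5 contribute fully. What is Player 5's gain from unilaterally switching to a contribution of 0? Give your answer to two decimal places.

15.34 labor-hours

Switching from a contribution of 59 to 0 lets Player 5 keep an extra 59 labor-hours, but lowers the canal-maintenance pool by 59, which costs Player 5 their own share of that drop: 3.7/5 × 59 = 43.66.
Net gain = 59 − 43.66 = 15.34. The private return per contributed unit (0.7400) is below 1, so free-riding is indeed the best response regardless of what the others do.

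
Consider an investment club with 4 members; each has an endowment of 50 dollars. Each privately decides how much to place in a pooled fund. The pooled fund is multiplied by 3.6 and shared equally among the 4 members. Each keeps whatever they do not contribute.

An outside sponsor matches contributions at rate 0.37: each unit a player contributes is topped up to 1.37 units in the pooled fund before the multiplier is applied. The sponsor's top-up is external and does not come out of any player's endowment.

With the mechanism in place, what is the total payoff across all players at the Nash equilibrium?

986.40 dollars

With the mechanism, a contributed unit returns 3.6 × 1.37 / 4 = 1.2330 per unit of net cost to the contributor — now above 1 — so contributing fully is weakly dominant for every player.
So the Nash equilibrium is full contribution by all 4; the group earns 3.6 × 1.37 × 200 = 986.40.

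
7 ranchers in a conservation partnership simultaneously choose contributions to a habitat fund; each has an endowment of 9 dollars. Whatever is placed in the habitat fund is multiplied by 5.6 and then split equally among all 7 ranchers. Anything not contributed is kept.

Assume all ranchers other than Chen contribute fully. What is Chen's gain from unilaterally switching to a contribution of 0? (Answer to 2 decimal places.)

Switching from a contribution of 9 to 0 lets Chen keep an extra 9 dollars, but lowers the habitat fund by 9, which costs Chen their own share of that drop: 5.6/7 × 9 = 7.20.
Net gain = 9 − 7.20 = 1.80. The private return per contributed unit (0.8000) is below 1, so free-riding is indeed the best response regardless of what the others do.

1.80 dollars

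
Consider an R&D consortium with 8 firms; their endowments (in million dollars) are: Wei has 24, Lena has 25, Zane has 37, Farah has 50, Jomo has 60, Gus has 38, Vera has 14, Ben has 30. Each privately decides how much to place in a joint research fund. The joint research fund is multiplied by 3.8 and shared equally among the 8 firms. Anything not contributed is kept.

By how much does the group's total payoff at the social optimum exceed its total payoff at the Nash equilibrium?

778.40 million dollars

The private return per contributed unit is 3.8/8 = 0.4750 < 1 for every player regardless of endowment, so the Nash equilibrium is zero contribution and the group total is Σ E_j = 24 + 25 + 37 + 50 + 60 + 38 + 14 + 30 = 278.
Each contributed unit returns 3.800 to the group, so the social optimum is full contribution by everyone: group total = 3.800 × 278 = 1056.40.
Efficiency loss = (3.800 − 1) × 278 = 778.40.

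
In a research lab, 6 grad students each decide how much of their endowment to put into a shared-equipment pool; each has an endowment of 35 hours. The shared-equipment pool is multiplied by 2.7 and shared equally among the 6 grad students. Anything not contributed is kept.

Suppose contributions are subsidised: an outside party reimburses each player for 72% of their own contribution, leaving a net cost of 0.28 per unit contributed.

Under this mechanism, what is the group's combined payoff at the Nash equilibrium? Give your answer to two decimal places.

718.20 hours

Under the mechanism each unit contributed yields (2.7/6) / 0.28 = 1.6071 back to its contributor per unit of net cost, which exceeds 1, making full contribution the dominant choice for everyone.
At the Nash equilibrium everyone contributes 35. Group total payoff = 6 × (35 × 0.72 + 2.7 × 35) = 718.20.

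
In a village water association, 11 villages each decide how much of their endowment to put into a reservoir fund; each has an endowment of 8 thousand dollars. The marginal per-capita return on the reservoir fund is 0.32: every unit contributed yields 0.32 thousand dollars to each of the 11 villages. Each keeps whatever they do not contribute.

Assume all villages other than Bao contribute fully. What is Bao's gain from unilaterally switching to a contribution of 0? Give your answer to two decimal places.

5.44 thousand dollars

Switching from a contribution of 8 to 0 lets Bao keep an extra 8 thousand dollars, but lowers the reservoir fund by 8, which costs Bao their own share of that drop: 0.32 × 8 = 2.56.
Net gain = 8 − 2.56 = 5.44. The private return per contributed unit (0.32) is below 1, so free-riding is indeed the best response regardless of what the others do.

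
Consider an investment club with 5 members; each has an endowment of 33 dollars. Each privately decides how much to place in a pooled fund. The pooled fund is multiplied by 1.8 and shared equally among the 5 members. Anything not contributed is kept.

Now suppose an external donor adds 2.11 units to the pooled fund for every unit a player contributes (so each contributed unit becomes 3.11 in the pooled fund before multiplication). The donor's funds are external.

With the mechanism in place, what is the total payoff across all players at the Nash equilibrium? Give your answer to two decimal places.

The effective private return per unit is now 1.8 × 3.11 / 5 = 1.1196 > 1, so every player's dominant strategy flips to full contribution.
So the Nash equilibrium is full contribution by all 5; the group earns 1.8 × 3.11 × 165 = 923.67.

923.67 dollars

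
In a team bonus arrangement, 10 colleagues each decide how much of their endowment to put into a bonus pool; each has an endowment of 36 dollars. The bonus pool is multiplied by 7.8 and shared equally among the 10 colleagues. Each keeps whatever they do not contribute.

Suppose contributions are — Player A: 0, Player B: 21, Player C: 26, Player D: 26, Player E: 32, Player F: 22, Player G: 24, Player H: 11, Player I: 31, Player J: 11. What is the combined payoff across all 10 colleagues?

Total contributed: 0 + 21 + 26 + 26 + 32 + 22 + 24 + 11 + 31 + 11 = 204; total kept: 10 × 36 − 204 = 156.
The bonus pool pays out 7.8 × 204 = 1591.20 in aggregate.
Group total = 156 + 1591.20 = 1747.20.

1747.20 dollars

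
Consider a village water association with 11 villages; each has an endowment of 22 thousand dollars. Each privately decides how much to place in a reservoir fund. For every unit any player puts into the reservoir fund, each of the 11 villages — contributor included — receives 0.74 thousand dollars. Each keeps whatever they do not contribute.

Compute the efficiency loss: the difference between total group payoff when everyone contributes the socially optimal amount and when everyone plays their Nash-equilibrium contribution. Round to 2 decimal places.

1727.88 thousand dollars

The private return per contributed unit is 0.74 < 1, so contributing 0 is dominant for every player. At the Nash equilibrium everyone keeps their 22, and the group total is 11 × 22 = 242.
Each contributed unit returns 8.140 to the group as a whole (0.74 to each of 11 players), which exceeds 1, so the social optimum is full contribution: group total = 8.140 × 242 = 1969.88.
Efficiency loss = 1969.88 − 242 = 1727.88.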